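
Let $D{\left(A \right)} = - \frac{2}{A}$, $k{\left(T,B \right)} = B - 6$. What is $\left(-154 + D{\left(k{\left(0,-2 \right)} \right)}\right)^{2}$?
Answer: $\frac{378225}{16} \approx 23639.0$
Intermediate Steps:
$k{\left(T,B \right)} = -6 + B$ ($k{\left(T,B \right)} = B - 6 = -6 + B$)
$\left(-154 + D{\left(k{\left(0,-2 \right)} \right)}\right)^{2} = \left(-154 - \frac{2}{-6 - 2}\right)^{2} = \left(-154 - \frac{2}{-8}\right)^{2} = \left(-154 - - \frac{1}{4}\right)^{2} = \left(-154 + \frac{1}{4}\right)^{2} = \left(- \frac{615}{4}\right)^{2} = \frac{378225}{16}$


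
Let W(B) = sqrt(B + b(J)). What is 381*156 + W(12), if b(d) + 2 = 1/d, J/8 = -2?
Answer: 59436 + sqrt(159)/4 ≈ 59439.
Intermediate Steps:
J = -16 (J = 8*(-2) = -16)
b(d) = -2 + 1/d
W(B) = sqrt(-33/16 + B) (W(B) = sqrt(B + (-2 + 1/(-16))) = sqrt(B + (-2 - 1/16)) = sqrt(B - 33/16) = sqrt(-33/16 + B))
381*156 + W(12) = 381*156 + sqrt(-33 + 16*12)/4 = 59436 + sqrt(-33 + 192)/4 = 59436 + sqrt(159)/4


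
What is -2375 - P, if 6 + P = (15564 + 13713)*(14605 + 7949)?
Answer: -660315827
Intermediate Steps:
P = 660313452 (P = -6 + (15564 + 13713)*(14605 + 7949) = -6 + 29277*22554 = -6 + 660313458 = 660313452)
-2375 - P = -2375 - 1*660313452 = -2375 - 660313452 = -660315827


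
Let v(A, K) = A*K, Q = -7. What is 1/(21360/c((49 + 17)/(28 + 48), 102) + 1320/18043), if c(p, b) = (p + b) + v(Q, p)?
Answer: 11060359/2441666200 ≈ 0.0045298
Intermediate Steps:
c(p, b) = b - 6*p (c(p, b) = (p + b) - 7*p = (b + p) - 7*p = b - 6*p)
1/(21360/c((49 + 17)/(28 + 48), 102) + 1320/18043) = 1/(21360/(102 - 6*(49 + 17)/(28 + 48)) + 1320/18043) = 1/(21360/(102 - 396/76) + 1320*(1/18043)) = 1/(21360/(102 - 396/76) + 1320/18043) = 1/(21360/(102 - 6*33/38) + 1320/18043) = 1/(21360/(102 - 99/19) + 1320/18043) = 1/(21360/(1839/19) + 1320/18043) = 1/(21360*(19/1839) + 1320/18043) = 1/(135280/613 + 1320/18043) = 1/(2441666200/11060359) = 11060359/2441666200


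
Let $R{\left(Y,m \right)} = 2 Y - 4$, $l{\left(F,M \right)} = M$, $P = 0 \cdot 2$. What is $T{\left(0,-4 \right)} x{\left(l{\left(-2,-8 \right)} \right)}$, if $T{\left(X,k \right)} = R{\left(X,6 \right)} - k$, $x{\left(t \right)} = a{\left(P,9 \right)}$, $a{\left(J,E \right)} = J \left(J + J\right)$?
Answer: $0$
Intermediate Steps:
$P = 0$
$R{\left(Y,m \right)} = -4 + 2 Y$
$a{\left(J,E \right)} = 2 J^{2}$ ($a{\left(J,E \right)} = J 2 J = 2 J^{2}$)
$x{\left(t \right)} = 0$ ($x{\left(t \right)} = 2 \cdot 0^{2} = 2 \cdot 0 = 0$)
$T{\left(X,k \right)} = -4 - k + 2 X$ ($T{\left(X,k \right)} = \left(-4 + 2 X\right) - k = -4 - k + 2 X$)
$T{\left(0,-4 \right)} x{\left(l{\left(-2,-8 \right)} \right)} = \left(-4 - -4 + 2 \cdot 0\right) 0 = \left(-4 + 4 + 0\right) 0 = 0 \cdot 0 = 0$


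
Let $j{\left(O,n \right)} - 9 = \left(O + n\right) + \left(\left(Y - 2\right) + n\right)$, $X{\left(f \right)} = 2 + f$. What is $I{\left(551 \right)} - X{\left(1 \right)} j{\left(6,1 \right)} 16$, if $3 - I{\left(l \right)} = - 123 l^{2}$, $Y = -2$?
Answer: $37342302$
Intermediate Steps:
$I{\left(l \right)} = 3 + 123 l^{2}$ ($I{\left(l \right)} = 3 - - 123 l^{2} = 3 + 123 l^{2}$)
$j{\left(O,n \right)} = 5 + O + 2 n$ ($j{\left(O,n \right)} = 9 + \left(\left(O + n\right) + \left(\left(-2 - 2\right) + n\right)\right) = 9 + \left(\left(O + n\right) + \left(-4 + n\right)\right) = 9 + \left(-4 + O + 2 n\right) = 5 + O + 2 n$)
$I{\left(551 \right)} - X{\left(1 \right)} j{\left(6,1 \right)} 16 = \left(3 + 123 \cdot 551^{2}\right) - \left(2 + 1\right) \left(5 + 6 + 2 \cdot 1\right) 16 = \left(3 + 123 \cdot 303601\right) - 3 \left(5 + 6 + 2\right) 16 = \left(3 + 37342923\right) - 3 \cdot 13 \cdot 16 = 37342926 - 39 \cdot 16 = 37342926 - 624 = 37342302$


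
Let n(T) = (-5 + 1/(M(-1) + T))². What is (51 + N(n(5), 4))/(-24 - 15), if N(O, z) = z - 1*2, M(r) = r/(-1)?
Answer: -53/39 ≈ -1.3590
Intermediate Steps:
M(r) = -r (M(r) = r*(-1) = -r)
n(T) = (-5 + 1/(1 + T))² (n(T) = (-5 + 1/(-1*(-1) + T))² = (-5 + 1/(1 + T))²)
N(O, z) = -2 + z (N(O, z) = z - 2 = -2 + z)
(51 + N(n(5), 4))/(-24 - 15) = (51 + (-2 + 4))/(-24 - 15) = (51 + 2)/(-39) = -1/39*53 = -53/39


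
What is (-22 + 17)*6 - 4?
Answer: -34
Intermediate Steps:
(-22 + 17)*6 - 4 = -5*6 - 4 = -30 - 4 = -34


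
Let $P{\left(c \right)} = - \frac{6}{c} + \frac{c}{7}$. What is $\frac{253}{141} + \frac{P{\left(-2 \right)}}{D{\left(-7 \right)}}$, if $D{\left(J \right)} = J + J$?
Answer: $\frac{22115}{13818} \approx 1.6004$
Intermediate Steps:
$D{\left(J \right)} = 2 J$
$P{\left(c \right)} = - \frac{6}{c} + \frac{c}{7}$ ($P{\left(c \right)} = - \frac{6}{c} + c \frac{1}{7} = - \frac{6}{c} + \frac{c}{7}$)
$\frac{253}{141} + \frac{P{\left(-2 \right)}}{D{\left(-7 \right)}} = \frac{253}{141} + \frac{- \frac{6}{-2} + \frac{1}{7} \left(-2\right)}{2 \left(-7\right)} = 253 \cdot \frac{1}{141} + \frac{\left(-6\right) \left(- \frac{1}{2}\right) - \frac{2}{7}}{-14} = \frac{253}{141} + \left(3 - \frac{2}{7}\right) \left(- \frac{1}{14}\right) = \frac{253}{141} + \frac{19}{7} \left(- \frac{1}{14}\right) = \frac{253}{141} - \frac{19}{98} = \frac{22115}{13818}$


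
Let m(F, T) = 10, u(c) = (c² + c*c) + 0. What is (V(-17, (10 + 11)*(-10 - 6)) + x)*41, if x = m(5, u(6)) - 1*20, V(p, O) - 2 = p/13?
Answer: -4961/13 ≈ -381.62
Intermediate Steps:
u(c) = 2*c² (u(c) = (c² + c²) + 0 = 2*c² + 0 = 2*c²)
V(p, O) = 2 + p/13
x = -10 (x = 10 - 1*20 = 10 - 20 = -10)
(V(-17, (10 + 11)*(-10 - 6)) + x)*41 = ((2 + (1/13)*(-17)) - 10)*41 = ((2 - 17/13) - 10)*41 = (9/13 - 10)*41 = -121/13*41 = -4961/13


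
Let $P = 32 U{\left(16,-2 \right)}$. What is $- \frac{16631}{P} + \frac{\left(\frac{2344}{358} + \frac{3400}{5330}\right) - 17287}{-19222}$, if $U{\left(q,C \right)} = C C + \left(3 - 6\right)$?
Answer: $- \frac{15223528650819}{29342613664} \approx -518.82$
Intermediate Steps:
$U{\left(q,C \right)} = -3 + C^{2}$ ($U{\left(q,C \right)} = C^{2} + \left(3 - 6\right) = C^{2} - 3 = -3 + C^{2}$)
$P = 32$ ($P = 32 \left(-3 + \left(-2\right)^{2}\right) = 32 \left(-3 + 4\right) = 32 \cdot 1 = 32$)
$- \frac{16631}{P} + \frac{\left(\frac{2344}{358} + \frac{3400}{5330}\right) - 17287}{-19222} = - \frac{16631}{32} + \frac{\left(\frac{2344}{358} + \frac{3400}{5330}\right) - 17287}{-19222} = \left(-16631\right) \frac{1}{32} + \left(\left(2344 \cdot \frac{1}{358} + 3400 \cdot \frac{1}{5330}\right) - 17287\right) \left(- \frac{1}{19222}\right) = - \frac{16631}{32} + \left(\left(\frac{1172}{179} + \frac{340}{533}\right) - 17287\right) \left(- \frac{1}{19222}\right) = - \frac{16631}{32} + \left(\frac{685536}{95407} - 17287\right) \left(- \frac{1}{19222}\right) = - \frac{16631}{32} - - \frac{1648615273}{1833913354} = - \frac{16631}{32} + \frac{1648615273}{1833913354} = - \frac{15223528650819}{29342613664}$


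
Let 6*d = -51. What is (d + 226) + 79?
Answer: 593/2 ≈ 296.50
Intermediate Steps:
d = -17/2 (d = (⅙)*(-51) = -17/2 ≈ -8.5000)
(d + 226) + 79 = (-17/2 + 226) + 79 = 435/2 + 79 = 593/2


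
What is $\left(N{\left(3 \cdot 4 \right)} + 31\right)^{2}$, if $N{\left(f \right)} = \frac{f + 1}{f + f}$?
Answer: $\frac{573049}{576} \approx 994.88$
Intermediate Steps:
$N{\left(f \right)} = \frac{1 + f}{2 f}$
$\left(N{\left(3 \cdot 4 \right)} + 31\right)^{2} = \left(\frac{1 + 3 \cdot 4}{2 \cdot 3 \cdot 4} + 31\right)^{2} = \left(\frac{1 + 12}{2 \cdot 12} + 31\right)^{2} = \left(\frac{1}{2} \cdot \frac{1}{12} \cdot 13 + 31\right)^{2} = \left(\frac{13}{24} + 31\right)^{2} = \left(\frac{757}{24}\right)^{2} = \frac{573049}{576}$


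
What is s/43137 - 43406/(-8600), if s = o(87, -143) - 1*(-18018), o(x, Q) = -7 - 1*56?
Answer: 112600979/20609900 ≈ 5.4634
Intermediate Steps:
o(x, Q) = -63 (o(x, Q) = -7 - 56 = -63)
s = 17955 (s = -63 - 1*(-18018) = -63 + 18018 = 17955)
s/43137 - 43406/(-8600) = 17955/43137 - 43406/(-8600) = 17955*(1/43137) - 43406*(-1/8600) = 1995/4793 + 21703/4300 = 112600979/20609900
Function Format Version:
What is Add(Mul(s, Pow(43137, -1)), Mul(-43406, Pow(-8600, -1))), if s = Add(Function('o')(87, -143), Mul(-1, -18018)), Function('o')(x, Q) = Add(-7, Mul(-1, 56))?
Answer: Rational(112600979, 20609900) ≈ 5.4634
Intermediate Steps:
Function('o')(x, Q) = -63 (Function('o')(x, Q) = Add(-7, -56) = -63)
s = 17955 (s = Add(-63, Mul(-1, -18018)) = Add(-63, 18018) = 17955)
Add(Mul(s, Pow(43137, -1)), Mul(-43406, Pow(-8600, -1))) = Add(Mul(17955, Pow(43137, -1)), Mul(-43406, Pow(-8600, -1))) = Add(Mul(17955, Rational(1, 43137)), Mul(-43406, Rational(-1, 8600))) = Add(Rational(1995, 4793), Rational(21703, 4300)) = Rational(112600979, 20609900)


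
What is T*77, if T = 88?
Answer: 6776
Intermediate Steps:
T*77 = 88*77 = 6776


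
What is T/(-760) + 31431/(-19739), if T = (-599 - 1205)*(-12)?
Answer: -56399679/1875205 ≈ -30.077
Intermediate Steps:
T = 21648 (T = -1804*(-12) = 21648)
T/(-760) + 31431/(-19739) = 21648/(-760) + 31431/(-19739) = 21648*(-1/760) + 31431*(-1/19739) = -2706/95 - 31431/19739 = -56399679/1875205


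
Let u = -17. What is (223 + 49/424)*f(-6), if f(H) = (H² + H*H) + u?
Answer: 5203055/424 ≈ 12271.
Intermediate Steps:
f(H) = -17 + 2*H² (f(H) = (H² + H*H) - 17 = (H² + H²) - 17 = 2*H² - 17 = -17 + 2*H²)
(223 + 49/424)*f(-6) = (223 + 49/424)*(-17 + 2*(-6)²) = (223 + 49*(1/424))*(-17 + 2*36) = (223 + 49/424)*(-17 + 72) = (94601/424)*55 = 5203055/424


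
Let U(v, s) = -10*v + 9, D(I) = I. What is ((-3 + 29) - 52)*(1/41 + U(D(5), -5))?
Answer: 43680/41 ≈ 1065.4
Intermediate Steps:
U(v, s) = 9 - 10*v
((-3 + 29) - 52)*(1/41 + U(D(5), -5)) = ((-3 + 29) - 52)*(1/41 + (9 - 10*5)) = (26 - 52)*(1/41 + (9 - 50)) = -26*(1/41 - 41) = -26*(-1680/41) = 43680/41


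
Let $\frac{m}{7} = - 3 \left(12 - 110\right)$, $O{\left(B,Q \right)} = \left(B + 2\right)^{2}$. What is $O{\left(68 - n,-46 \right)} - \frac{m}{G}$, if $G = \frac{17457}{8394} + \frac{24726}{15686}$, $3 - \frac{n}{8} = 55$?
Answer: $\frac{18904864352424}{80230091} \approx 2.3563 \cdot 10^{5}$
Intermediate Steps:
$n = -416$ ($n = 24 - 440 = -416$)
$O{\left(B,Q \right)} = \left(2 + B\right)^{2}$
$G = \frac{80230091}{21944714}$ ($G = 17457 \cdot \frac{1}{8394} + 24726 \cdot \frac{1}{15686} = \frac{5819}{2798} + \frac{12363}{7843} = \frac{80230091}{21944714} \approx 3.656$)
$m = 2058$ ($m = 7 \left(- 3 \left(12 - 110\right)\right) = 7 \left(\left(-3\right) \left(-98\right)\right) = 7 \cdot 294 = 2058$)
$O{\left(68 - n,-46 \right)} - \frac{m}{G} = \left(2 + \left(68 - -416\right)\right)^{2} - \frac{2058}{\frac{80230091}{21944714}} = \left(2 + \left(68 + 416\right)\right)^{2} - 2058 \cdot \frac{21944714}{80230091} = \left(2 + 484\right)^{2} - \frac{45162221412}{80230091} = 486^{2} - \frac{45162221412}{80230091} = 236196 - \frac{45162221412}{80230091} = \frac{18904864352424}{80230091}$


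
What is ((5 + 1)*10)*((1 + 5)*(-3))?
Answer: -1080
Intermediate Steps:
((5 + 1)*10)*((1 + 5)*(-3)) = (6*10)*(6*(-3)) = 60*(-18) = -1080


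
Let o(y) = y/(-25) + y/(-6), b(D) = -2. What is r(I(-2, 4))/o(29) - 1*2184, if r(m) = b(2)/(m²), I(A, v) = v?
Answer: -7853589/3596 ≈ -2184.0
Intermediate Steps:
o(y) = -31*y/150 (o(y) = y*(-1/25) + y*(-⅙) = -y/25 - y/6 = -31*y/150)
r(m) = -2/m²
r(I(-2, 4))/o(29) - 1*2184 = (-2/4²)/((-31/150*29)) - 1*2184 = (-2*1/16)/(-899/150) - 2184 = -⅛*(-150/899) - 2184 = 75/3596 - 2184 = -7853589/3596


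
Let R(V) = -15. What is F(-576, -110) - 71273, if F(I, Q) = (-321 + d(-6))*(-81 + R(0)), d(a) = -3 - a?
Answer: -40745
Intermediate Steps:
F(I, Q) = 30528 (F(I, Q) = (-321 + (-3 - 1*(-6)))*(-81 - 15) = (-321 + (-3 + 6))*(-96) = (-321 + 3)*(-96) = -318*(-96) = 30528)
F(-576, -110) - 71273 = 30528 - 71273 = -40745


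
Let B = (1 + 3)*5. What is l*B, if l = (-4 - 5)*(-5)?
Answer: 900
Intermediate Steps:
l = 45 (l = -9*(-5) = 45)
B = 20 (B = 4*5 = 20)
l*B = 45*20 = 900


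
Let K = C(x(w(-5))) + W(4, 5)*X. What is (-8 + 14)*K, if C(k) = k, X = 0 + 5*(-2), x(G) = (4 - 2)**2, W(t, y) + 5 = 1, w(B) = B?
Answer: 264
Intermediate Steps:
W(t, y) = -4 (W(t, y) = -5 + 1 = -4)
x(G) = 4 (x(G) = 2**2 = 4)
X = -10 (X = 0 - 10 = -10)
K = 44 (K = 4 - 4*(-10) = 4 + 40 = 44)
(-8 + 14)*K = (-8 + 14)*44 = 6*44 = 264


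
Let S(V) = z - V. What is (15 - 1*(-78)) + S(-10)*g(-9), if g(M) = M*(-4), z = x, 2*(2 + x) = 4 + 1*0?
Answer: 453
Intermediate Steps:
x = 0 (x = -2 + (4 + 1*0)/2 = -2 + (4 + 0)/2 = -2 + (½)*4 = -2 + 2 = 0)
z = 0
g(M) = -4*M
S(V) = -V (S(V) = 0 - V = -V)
(15 - 1*(-78)) + S(-10)*g(-9) = (15 - 1*(-78)) + (-1*(-10))*(-4*(-9)) = (15 + 78) + 10*36 = 93 + 360 = 453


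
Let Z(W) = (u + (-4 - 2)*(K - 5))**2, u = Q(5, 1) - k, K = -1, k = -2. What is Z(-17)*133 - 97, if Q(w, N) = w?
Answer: 245820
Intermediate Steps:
u = 7 (u = 5 - 1*(-2) = 5 + 2 = 7)
Z(W) = 1849 (Z(W) = (7 + (-4 - 2)*(-1 - 5))**2 = (7 - 6*(-6))**2 = (7 + 36)**2 = 43**2 = 1849)
Z(-17)*133 - 97 = 1849*133 - 97 = 245917 - 97 = 245820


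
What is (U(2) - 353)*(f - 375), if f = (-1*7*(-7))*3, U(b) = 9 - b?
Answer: 78888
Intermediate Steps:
f = 147 (f = -7*(-7)*3 = 49*3 = 147)
(U(2) - 353)*(f - 375) = ((9 - 1*2) - 353)*(147 - 375) = ((9 - 2) - 353)*(-228) = (7 - 353)*(-228) = -346*(-228) = 78888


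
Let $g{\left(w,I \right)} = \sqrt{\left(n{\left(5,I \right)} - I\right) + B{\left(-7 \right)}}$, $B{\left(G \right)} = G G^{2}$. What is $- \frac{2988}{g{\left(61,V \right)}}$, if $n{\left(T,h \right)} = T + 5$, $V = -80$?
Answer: $\frac{2988 i \sqrt{253}}{253} \approx 187.85 i$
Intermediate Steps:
$n{\left(T,h \right)} = 5 + T$
$B{\left(G \right)} = G^{3}$
$g{\left(w,I \right)} = \sqrt{-333 - I}$ ($g{\left(w,I \right)} = \sqrt{\left(\left(5 + 5\right) - I\right) + \left(-7\right)^{3}} = \sqrt{\left(10 - I\right) - 343} = \sqrt{-333 - I}$)
$- \frac{2988}{g{\left(61,V \right)}} = - \frac{2988}{\sqrt{-333 - -80}} = - \frac{2988}{\sqrt{-333 + 80}} = - \frac{2988}{\sqrt{-253}} = - \frac{2988}{i \sqrt{253}} = - 2988 \left(- \frac{i \sqrt{253}}{253}\right) = \frac{2988 i \sqrt{253}}{253}$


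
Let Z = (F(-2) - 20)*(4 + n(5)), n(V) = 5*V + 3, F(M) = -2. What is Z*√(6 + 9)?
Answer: -704*√15 ≈ -2726.6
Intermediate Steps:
n(V) = 3 + 5*V
Z = -704 (Z = (-2 - 20)*(4 + (3 + 5*5)) = -22*(4 + (3 + 25)) = -22*(4 + 28) = -22*32 = -704)
Z*√(6 + 9) = -704*√(6 + 9) = -704*√15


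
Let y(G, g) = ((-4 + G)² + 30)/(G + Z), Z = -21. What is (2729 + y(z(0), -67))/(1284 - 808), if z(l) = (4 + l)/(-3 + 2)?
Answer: 9733/1700 ≈ 5.7253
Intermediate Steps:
z(l) = -4 - l (z(l) = (4 + l)/(-1) = (4 + l)*(-1) = -4 - l)
y(G, g) = (30 + (-4 + G)²)/(-21 + G) (y(G, g) = ((-4 + G)² + 30)/(G - 21) = (30 + (-4 + G)²)/(-21 + G))
(2729 + y(z(0), -67))/(1284 - 808) = (2729 + (30 + (-4 + (-4 - 1*0))²)/(-21 + (-4 - 1*0)))/(1284 - 808) = (2729 + (30 + (-4 + (-4 + 0))²)/(-21 + (-4 + 0)))/476 = (2729 + (30 + (-4 - 4)²)/(-21 - 4))*(1/476) = (2729 + (30 + (-8)²)/(-25))*(1/476) = (2729 - (30 + 64)/25)*(1/476) = (2729 - 1/25*94)*(1/476) = (2729 - 94/25)*(1/476) = (68131/25)*(1/476) = 9733/1700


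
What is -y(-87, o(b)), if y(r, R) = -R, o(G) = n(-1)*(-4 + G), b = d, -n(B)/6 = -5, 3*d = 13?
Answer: 10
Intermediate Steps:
d = 13/3 (d = (1/3)*13 = 13/3 ≈ 4.3333)
n(B) = 30 (n(B) = -6*(-5) = 30)
b = 13/3 ≈ 4.3333
o(G) = -120 + 30*G (o(G) = 30*(-4 + G) = -120 + 30*G)
-y(-87, o(b)) = -(-1)*(-120 + 30*(13/3)) = -(-1)*(-120 + 130) = -(-1)*10 = -1*(-10) = 10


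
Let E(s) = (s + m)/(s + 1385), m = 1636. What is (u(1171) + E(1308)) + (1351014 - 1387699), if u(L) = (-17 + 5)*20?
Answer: -99436081/2693 ≈ -36924.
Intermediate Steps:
E(s) = (1636 + s)/(1385 + s) (E(s) = (s + 1636)/(s + 1385) = (1636 + s)/(1385 + s))
u(L) = -240 (u(L) = -12*20 = -240)
(u(1171) + E(1308)) + (1351014 - 1387699) = (-240 + (1636 + 1308)/(1385 + 1308)) + (1351014 - 1387699) = (-240 + 2944/2693) - 36685 = -643376/2693 - 36685 = -99436081/2693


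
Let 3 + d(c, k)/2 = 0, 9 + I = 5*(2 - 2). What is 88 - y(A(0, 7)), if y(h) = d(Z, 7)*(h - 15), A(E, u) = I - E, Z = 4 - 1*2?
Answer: -56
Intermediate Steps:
Z = 2 (Z = 4 - 2 = 2)
I = -9 (I = -9 + 5*(2 - 2) = -9 + 5*0 = -9 + 0 = -9)
d(c, k) = -6 (d(c, k) = -6 + 2*0 = -6 + 0 = -6)
A(E, u) = -9 - E
y(h) = 90 - 6*h (y(h) = -6*(h - 15) = -6*(-15 + h) = 90 - 6*h)
88 - y(A(0, 7)) = 88 - (90 - 6*(-9 - 1*0)) = 88 - (90 - 6*(-9 + 0)) = 88 - (90 - 6*(-9)) = 88 - (90 + 54) = 88 - 1*144 = 88 - 144 = -56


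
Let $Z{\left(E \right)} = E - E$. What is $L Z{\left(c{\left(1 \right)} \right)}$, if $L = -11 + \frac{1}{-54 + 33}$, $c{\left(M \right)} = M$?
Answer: $0$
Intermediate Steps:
$Z{\left(E \right)} = 0$
$L = - \frac{232}{21}$ ($L = -11 + \frac{1}{-21} = -11 - \frac{1}{21} = - \frac{232}{21} \approx -11.048$)
$L Z{\left(c{\left(1 \right)} \right)} = \left(- \frac{232}{21}\right) 0 = 0$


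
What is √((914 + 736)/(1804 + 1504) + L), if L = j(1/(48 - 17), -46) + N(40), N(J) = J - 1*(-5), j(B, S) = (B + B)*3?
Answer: √120126214146/51274 ≈ 6.7596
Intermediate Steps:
j(B, S) = 6*B (j(B, S) = (2*B)*3 = 6*B)
N(J) = 5 + J (N(J) = J + 5 = 5 + J)
L = 1401/31 (L = 6/(48 - 17) + (5 + 40) = 6/31 + 45 = 1401/31 ≈ 45.194)
√((914 + 736)/(1804 + 1504) + L) = √((914 + 736)/(1804 + 1504) + 1401/31) = √(1650/3308 + 1401/31) = √(1650*(1/3308) + 1401/31) = √(825/1654 + 1401/31) = √(2342829/51274) = √120126214146/51274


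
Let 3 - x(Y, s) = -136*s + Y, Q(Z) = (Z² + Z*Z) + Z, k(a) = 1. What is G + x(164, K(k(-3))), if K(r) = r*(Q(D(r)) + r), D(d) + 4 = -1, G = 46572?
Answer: 52667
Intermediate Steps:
D(d) = -5 (D(d) = -4 - 1 = -5)
Q(Z) = Z + 2*Z² (Q(Z) = (Z² + Z²) + Z = 2*Z² + Z = Z + 2*Z²)
K(r) = r*(45 + r) (K(r) = r*(-5*(1 + 2*(-5)) + r) = r*(-5*(1 - 10) + r) = r*(-5*(-9) + r) = r*(45 + r))
x(Y, s) = 3 - Y + 136*s (x(Y, s) = 3 - (-136*s + Y) = 3 - (Y - 136*s) = 3 + (-Y + 136*s) = 3 - Y + 136*s)
G + x(164, K(k(-3))) = 46572 + (3 - 1*164 + 136*(1*(45 + 1))) = 46572 + (3 - 164 + 136*(1*46)) = 46572 + (3 - 164 + 136*46) = 46572 + (3 - 164 + 6256) = 46572 + 6095 = 52667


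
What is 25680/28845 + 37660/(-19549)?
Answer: -38952292/37592727 ≈ -1.0362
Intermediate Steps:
25680/28845 + 37660/(-19549) = 25680*(1/28845) + 37660*(-1/19549) = 1712/1923 - 37660/19549 = -38952292/37592727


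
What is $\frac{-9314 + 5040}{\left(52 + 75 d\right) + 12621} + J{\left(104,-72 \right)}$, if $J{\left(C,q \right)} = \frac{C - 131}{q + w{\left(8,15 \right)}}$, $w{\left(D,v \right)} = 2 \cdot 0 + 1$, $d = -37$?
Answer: $- \frac{18104}{351379} \approx -0.051523$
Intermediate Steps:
$w{\left(D,v \right)} = 1$ ($w{\left(D,v \right)} = 0 + 1 = 1$)
$J{\left(C,q \right)} = \frac{-131 + C}{1 + q}$ ($J{\left(C,q \right)} = \frac{C - 131}{q + 1} = \frac{-131 + C}{1 + q}$)
$\frac{-9314 + 5040}{\left(52 + 75 d\right) + 12621} + J{\left(104,-72 \right)} = \frac{-9314 + 5040}{\left(52 + 75 \left(-37\right)\right) + 12621} + \frac{-131 + 104}{1 - 72} = - \frac{4274}{\left(52 - 2775\right) + 12621} + \frac{1}{-71} \left(-27\right) = - \frac{4274}{-2723 + 12621} - - \frac{27}{71} = - \frac{4274}{9898} + \frac{27}{71} = \left(-4274\right) \frac{1}{9898} + \frac{27}{71} = - \frac{2137}{4949} + \frac{27}{71} = - \frac{18104}{351379}$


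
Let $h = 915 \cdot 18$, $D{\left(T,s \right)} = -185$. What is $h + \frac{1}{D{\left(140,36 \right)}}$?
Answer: $\frac{3046949}{185} \approx 16470.0$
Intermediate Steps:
$h = 16470$
$h + \frac{1}{D{\left(140,36 \right)}} = 16470 + \frac{1}{-185} = 16470 - \frac{1}{185} = \frac{3046949}{185}$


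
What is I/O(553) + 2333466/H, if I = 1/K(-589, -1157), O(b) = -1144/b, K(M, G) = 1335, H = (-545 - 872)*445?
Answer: -616095301/166469160 ≈ -3.7010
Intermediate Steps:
H = -630565 (H = -1417*445 = -630565)
I = 1/1335 ≈ 0.00074906
I/O(553) + 2333466/H = 1/(1335*((-1144/553))) + 2333466/(-630565) = 1/(1335*((-1144*1/553))) + 2333466*(-1/630565) = 1/(1335*(-1144/553)) - 2333466/630565 = (1/1335)*(-553/1144) - 2333466/630565 = -553/1527240 - 2333466/630565 = -616095301/166469160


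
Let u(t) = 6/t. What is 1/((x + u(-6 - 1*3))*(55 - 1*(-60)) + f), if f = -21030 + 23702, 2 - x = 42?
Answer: -3/6014 ≈ -0.00049884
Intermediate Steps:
x = -40 (x = 2 - 1*42 = 2 - 42 = -40)
f = 2672
1/((x + u(-6 - 1*3))*(55 - 1*(-60)) + f) = 1/((-40 + 6/(-6 - 1*3))*(55 - 1*(-60)) + 2672) = 1/((-40 + 6/(-6 - 3))*(55 + 60) + 2672) = 1/((-40 + 6/(-9))*115 + 2672) = 1/((-40 + 6*(-1/9))*115 + 2672) = 1/((-40 - 2/3)*115 + 2672) = 1/(-122/3*115 + 2672) = 1/(-14030/3 + 2672) = 1/(-6014/3) = -3/6014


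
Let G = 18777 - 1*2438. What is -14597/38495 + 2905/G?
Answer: -126672408/628969805 ≈ -0.20140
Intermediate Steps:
G = 16339 (G = 18777 - 2438 = 16339)
-14597/38495 + 2905/G = -14597/38495 + 2905/16339 = -126672408/628969805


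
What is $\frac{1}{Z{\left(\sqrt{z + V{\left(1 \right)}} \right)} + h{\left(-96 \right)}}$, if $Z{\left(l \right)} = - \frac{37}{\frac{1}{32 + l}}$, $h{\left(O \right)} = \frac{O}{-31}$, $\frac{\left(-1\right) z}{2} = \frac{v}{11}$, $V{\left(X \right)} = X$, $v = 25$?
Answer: $- \frac{960256}{1137916235} + \frac{35557 i \sqrt{429}}{14792911055} \approx -0.00084387 + 4.9785 \cdot 10^{-5} i$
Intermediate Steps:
$z = - \frac{50}{11}$ ($z = - 2 \cdot \frac{25}{11} = - 2 \cdot 25 \cdot \frac{1}{11} = \left(-2\right) \frac{25}{11} = - \frac{50}{11} \approx -4.5455$)
$h{\left(O \right)} = - \frac{O}{31}$ ($h{\left(O \right)} = O \left(- \frac{1}{31}\right) = - \frac{O}{31}$)
$Z{\left(l \right)} = -1184 - 37 l$ ($Z{\left(l \right)} = - 37 \left(32 + l\right) = -1184 - 37 l$)
$\frac{1}{Z{\left(\sqrt{z + V{\left(1 \right)}} \right)} + h{\left(-96 \right)}} = \frac{1}{\left(-1184 - 37 \sqrt{- \frac{50}{11} + 1}\right) - - \frac{96}{31}} = \frac{1}{\left(-1184 - 37 \sqrt{- \frac{39}{11}}\right) + \frac{96}{31}} = \frac{1}{\left(-1184 - 37 \frac{i \sqrt{429}}{11}\right) + \frac{96}{31}} = \frac{1}{\left(-1184 - \frac{37 i \sqrt{429}}{11}\right) + \frac{96}{31}} = \frac{1}{- \frac{36608}{31} - \frac{37 i \sqrt{429}}{11}}$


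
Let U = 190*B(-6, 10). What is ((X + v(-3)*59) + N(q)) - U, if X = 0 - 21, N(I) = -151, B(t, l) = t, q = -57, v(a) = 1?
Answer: 1027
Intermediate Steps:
U = -1140 (U = 190*(-6) = -1140)
X = -21
((X + v(-3)*59) + N(q)) - U = ((-21 + 1*59) - 151) - 1*(-1140) = ((-21 + 59) - 151) + 1140 = (38 - 151) + 1140 = -113 + 1140 = 1027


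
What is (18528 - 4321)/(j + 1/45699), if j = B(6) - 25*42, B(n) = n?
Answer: -649245693/47709755 ≈ -13.608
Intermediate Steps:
j = -1044 (j = 6 - 25*42 = 6 - 1050 = -1044)
(18528 - 4321)/(j + 1/45699) = (18528 - 4321)/(-1044 + 1/45699) = 14207/(-1044 + 1/45699) = 14207/(-47709755/45699) = 14207*(-45699/47709755) = -649245693/47709755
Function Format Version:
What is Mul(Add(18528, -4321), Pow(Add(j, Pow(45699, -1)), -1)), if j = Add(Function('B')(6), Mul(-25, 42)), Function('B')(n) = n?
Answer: Rational(-649245693, 47709755) ≈ -13.608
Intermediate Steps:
j = -1044 (j = Add(6, Mul(-25, 42)) = Add(6, -1050) = -1044)
Mul(Add(18528, -4321), Pow(Add(j, Pow(45699, -1)), -1)) = Mul(Add(18528, -4321), Pow(Add(-1044, Pow(45699, -1)), -1)) = Mul(14207, Pow(Add(-1044, Rational(1, 45699)), -1)) = Mul(14207, Pow(Rational(-47709755, 45699), -1)) = Mul(14207, Rational(-45699, 47709755)) = Rational(-649245693, 47709755)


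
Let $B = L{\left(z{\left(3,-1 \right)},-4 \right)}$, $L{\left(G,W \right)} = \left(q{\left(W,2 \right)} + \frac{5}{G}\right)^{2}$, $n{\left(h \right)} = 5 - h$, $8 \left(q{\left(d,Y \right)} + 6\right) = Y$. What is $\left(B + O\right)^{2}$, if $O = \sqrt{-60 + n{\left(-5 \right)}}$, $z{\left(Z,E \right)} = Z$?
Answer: $\frac{4728001}{20736} + \frac{12005 i \sqrt{2}}{72} \approx 228.01 + 235.8 i$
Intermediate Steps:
$q{\left(d,Y \right)} = -6 + \frac{Y}{8}$
$L{\left(G,W \right)} = \left(- \frac{23}{4} + \frac{5}{G}\right)^{2}$ ($L{\left(G,W \right)} = \left(\left(-6 + \frac{1}{8} \cdot 2\right) + \frac{5}{G}\right)^{2} = \left(\left(-6 + \frac{1}{4}\right) + \frac{5}{G}\right)^{2} = \left(- \frac{23}{4} + \frac{5}{G}\right)^{2}$)
$B = \frac{2401}{144}$ ($B = \frac{\left(-20 + 23 \cdot 3\right)^{2}}{16 \cdot 9} = \frac{1}{16} \cdot \frac{1}{9} \left(-20 + 69\right)^{2} = \frac{1}{16} \cdot \frac{1}{9} \cdot 49^{2} = \frac{1}{16} \cdot \frac{1}{9} \cdot 2401 = \frac{2401}{144} \approx 16.674$)
$O = 5 i \sqrt{2}$ ($O = \sqrt{-60 + \left(5 - -5\right)} = \sqrt{-60 + \left(5 + 5\right)} = \sqrt{-60 + 10} = \sqrt{-50} = 5 i \sqrt{2} \approx 7.0711 i$)
$\left(B + O\right)^{2} = \left(\frac{2401}{144} + 5 i \sqrt{2}\right)^{2}$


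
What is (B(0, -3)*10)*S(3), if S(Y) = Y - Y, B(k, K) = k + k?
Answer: 0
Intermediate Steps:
B(k, K) = 2*k
S(Y) = 0
(B(0, -3)*10)*S(3) = ((2*0)*10)*0 = (0*10)*0 = 0*0 = 0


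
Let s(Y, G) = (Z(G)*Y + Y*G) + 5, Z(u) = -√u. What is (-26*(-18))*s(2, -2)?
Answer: 468 - 936*I*√2 ≈ 468.0 - 1323.7*I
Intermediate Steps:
s(Y, G) = 5 + G*Y - Y*√G (s(Y, G) = ((-√G)*Y + Y*G) + 5 = (-Y*√G + G*Y) + 5 = (G*Y - Y*√G) + 5 = 5 + G*Y - Y*√G)
(-26*(-18))*s(2, -2) = (-26*(-18))*(5 - 2*2 - 1*2*√(-2)) = 468*(5 - 4 - 1*2*I*√2) = 468*(5 - 4 - 2*I*√2) = 468*(1 - 2*I*√2) = 468 - 936*I*√2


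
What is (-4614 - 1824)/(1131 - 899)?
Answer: -111/4 ≈ -27.750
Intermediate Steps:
(-4614 - 1824)/(1131 - 899) = -6438/232 = -6438*1/232 = -111/4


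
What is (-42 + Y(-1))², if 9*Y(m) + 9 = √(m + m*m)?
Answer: 1849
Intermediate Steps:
Y(m) = -1 + √(m + m²)/9 (Y(m) = -1 + √(m + m*m)/9 = -1 + √(m + m²)/9)
(-42 + Y(-1))² = (-42 + (-1 + √(-(1 - 1))/9))² = (-42 + (-1 + √(-1*0)/9))² = (-42 + (-1 + √0/9))² = (-42 + (-1 + (⅑)*0))² = (-42 + (-1 + 0))² = (-42 - 1)² = (-43)² = 1849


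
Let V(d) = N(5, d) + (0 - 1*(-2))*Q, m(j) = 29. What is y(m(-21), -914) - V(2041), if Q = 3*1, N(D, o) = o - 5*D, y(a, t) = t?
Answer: -2936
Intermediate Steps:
Q = 3
V(d) = -19 + d (V(d) = (d - 5*5) + (0 - 1*(-2))*3 = (d - 25) + (0 + 2)*3 = (-25 + d) + 2*3 = (-25 + d) + 6 = -19 + d)
y(m(-21), -914) - V(2041) = -914 - (-19 + 2041) = -914 - 1*2022 = -914 - 2022 = -2936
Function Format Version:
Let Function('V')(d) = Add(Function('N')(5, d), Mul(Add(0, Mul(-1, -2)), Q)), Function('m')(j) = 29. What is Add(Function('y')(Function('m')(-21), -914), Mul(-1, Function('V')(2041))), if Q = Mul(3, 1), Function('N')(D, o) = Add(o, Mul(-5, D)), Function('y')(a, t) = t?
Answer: -2936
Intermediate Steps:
Q = 3
Function('V')(d) = Add(-19, d) (Function('V')(d) = Add(Add(d, Mul(-5, 5)), Mul(Add(0, Mul(-1, -2)), 3)) = Add(Add(d, -25), Mul(Add(0, 2), 3)) = Add(Add(-25, d), Mul(2, 3)) = Add(Add(-25, d), 6) = Add(-19, d))
Add(Function('y')(Function('m')(-21), -914), Mul(-1, Function('V')(2041))) = Add(-914, Mul(-1, Add(-19, 2041))) = Add(-914, Mul(-1, 2022)) = Add(-914, -2022) = -2936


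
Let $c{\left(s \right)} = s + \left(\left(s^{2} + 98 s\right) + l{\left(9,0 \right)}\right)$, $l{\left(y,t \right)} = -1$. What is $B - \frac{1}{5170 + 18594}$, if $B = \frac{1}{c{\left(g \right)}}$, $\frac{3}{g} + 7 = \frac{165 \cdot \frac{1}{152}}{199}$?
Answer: $- \frac{1065668221904405}{46035832253996884} \approx -0.023149$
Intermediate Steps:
$g = - \frac{90744}{211571}$ ($g = \frac{3}{-7 + \frac{165 \cdot \frac{1}{152}}{199}} = \frac{3}{-7 + 165 \cdot \frac{1}{152} \cdot \frac{1}{199}} = \frac{3}{-7 + \frac{165}{152} \cdot \frac{1}{199}} = \frac{3}{-7 + \frac{165}{30248}} = \frac{3}{- \frac{211571}{30248}} = 3 \left(- \frac{30248}{211571}\right) = - \frac{90744}{211571} \approx -0.42891$)
$c{\left(s \right)} = -1 + s^{2} + 99 s$ ($c{\left(s \right)} = s - \left(1 - s^{2} - 98 s\right) = s + \left(-1 + s^{2} + 98 s\right) = -1 + s^{2} + 99 s$)
$B = - \frac{44762288041}{1937208898081}$ ($B = \frac{1}{-1 + \left(- \frac{90744}{211571}\right)^{2} + 99 \left(- \frac{90744}{211571}\right)} = \frac{1}{-1 + \frac{8234473536}{44762288041} - \frac{8983656}{211571}} = \frac{1}{- \frac{1937208898081}{44762288041}} = - \frac{44762288041}{1937208898081} \approx -0.023107$)
$B - \frac{1}{5170 + 18594} = - \frac{44762288041}{1937208898081} - \frac{1}{5170 + 18594} = - \frac{44762288041}{1937208898081} - \frac{1}{23764} = - \frac{1065668221904405}{46035832253996884}$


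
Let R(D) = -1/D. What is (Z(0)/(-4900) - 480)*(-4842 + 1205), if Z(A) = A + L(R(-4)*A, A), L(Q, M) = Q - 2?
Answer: 4277108363/2450 ≈ 1.7458e+6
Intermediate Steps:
L(Q, M) = -2 + Q
Z(A) = -2 + 5*A/4 (Z(A) = A + (-2 + (-1/(-4))*A) = A + (-2 + (-1*(-1/4))*A) = A + (-2 + A/4) = -2 + 5*A/4)
(Z(0)/(-4900) - 480)*(-4842 + 1205) = ((-2 + (5/4)*0)/(-4900) - 480)*(-4842 + 1205) = ((-2 + 0)*(-1/4900) - 480)*(-3637) = (-2*(-1/4900) - 480)*(-3637) = (1/2450 - 480)*(-3637) = -1175999/2450*(-3637) = 4277108363/2450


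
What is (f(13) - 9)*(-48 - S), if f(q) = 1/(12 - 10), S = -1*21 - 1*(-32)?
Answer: 1003/2 ≈ 501.50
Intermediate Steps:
S = 11 (S = -21 + 32 = 11)
f(q) = ½ (f(q) = 1/2 = ½)
(f(13) - 9)*(-48 - S) = (½ - 9)*(-48 - 1*11) = -17*(-48 - 11)/2 = -17/2*(-59) = 1003/2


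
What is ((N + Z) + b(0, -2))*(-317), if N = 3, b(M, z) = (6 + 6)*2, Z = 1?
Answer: -8876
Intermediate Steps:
b(M, z) = 24 (b(M, z) = 12*2 = 24)
((N + Z) + b(0, -2))*(-317) = ((3 + 1) + 24)*(-317) = (4 + 24)*(-317) = 28*(-317) = -8876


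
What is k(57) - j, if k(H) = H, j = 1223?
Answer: -1166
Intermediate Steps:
k(57) - j = 57 - 1*1223 = 57 - 1223 = -1166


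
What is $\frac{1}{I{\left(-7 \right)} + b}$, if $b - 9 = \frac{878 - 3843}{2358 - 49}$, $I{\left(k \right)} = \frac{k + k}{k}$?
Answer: $\frac{2309}{22434} \approx 0.10292$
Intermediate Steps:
$I{\left(k \right)} = 2$ ($I{\left(k \right)} = \frac{2 k}{k} = 2$)
$b = \frac{17816}{2309}$ ($b = 9 + \frac{878 - 3843}{2358 - 49} = 9 - \frac{2965}{2309} = \frac{17816}{2309} \approx 7.7159$)
$\frac{1}{I{\left(-7 \right)} + b} = \frac{1}{2 + \frac{17816}{2309}} = \frac{1}{\frac{22434}{2309}} = \frac{2309}{22434}$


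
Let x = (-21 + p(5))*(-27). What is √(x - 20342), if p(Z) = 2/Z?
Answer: I*√494645/5 ≈ 140.66*I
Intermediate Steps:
x = 2781/5 (x = (-21 + 2/5)*(-27) = (-21 + 2*(⅕))*(-27) = (-21 + ⅖)*(-27) = -103/5*(-27) = 2781/5 ≈ 556.20)
√(x - 20342) = √(2781/5 - 20342) = √(-98929/5) = I*√494645/5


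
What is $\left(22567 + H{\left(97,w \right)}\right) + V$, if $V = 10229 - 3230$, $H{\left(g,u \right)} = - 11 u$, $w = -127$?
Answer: $30963$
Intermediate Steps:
$V = 6999$
$\left(22567 + H{\left(97,w \right)}\right) + V = \left(22567 - -1397\right) + 6999 = \left(22567 + 1397\right) + 6999 = 23964 + 6999 = 30963$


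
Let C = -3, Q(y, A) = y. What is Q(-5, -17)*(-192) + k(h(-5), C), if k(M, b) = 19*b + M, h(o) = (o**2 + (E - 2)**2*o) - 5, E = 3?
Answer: 918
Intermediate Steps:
h(o) = -5 + o + o**2 (h(o) = (o**2 + (3 - 2)**2*o) - 5 = (o**2 + 1**2*o) - 5 = (o**2 + 1*o) - 5 = (o**2 + o) - 5 = (o + o**2) - 5 = -5 + o + o**2)
k(M, b) = M + 19*b
Q(-5, -17)*(-192) + k(h(-5), C) = -5*(-192) + ((-5 - 5 + (-5)**2) + 19*(-3)) = 960 + ((-5 - 5 + 25) - 57) = 960 + (15 - 57) = 960 - 42 = 918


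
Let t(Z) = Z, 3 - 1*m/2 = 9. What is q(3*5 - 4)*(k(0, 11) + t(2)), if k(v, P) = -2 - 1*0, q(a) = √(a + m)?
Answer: 0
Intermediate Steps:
m = -12 (m = 6 - 2*9 = 6 - 18 = -12)
q(a) = √(-12 + a) (q(a) = √(a - 12) = √(-12 + a))
k(v, P) = -2 (k(v, P) = -2 + 0 = -2)
q(3*5 - 4)*(k(0, 11) + t(2)) = √(-12 + (3*5 - 4))*(-2 + 2) = √(-12 + (15 - 4))*0 = √(-12 + 11)*0 = √(-1)*0 = I*0 = 0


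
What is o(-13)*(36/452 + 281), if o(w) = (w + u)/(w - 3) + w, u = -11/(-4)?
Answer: -111167/32 ≈ -3474.0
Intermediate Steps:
u = 11/4 (u = -11*(-¼) = 11/4 ≈ 2.7500)
o(w) = w + (11/4 + w)/(-3 + w) (o(w) = (w + 11/4)/(w - 3) + w = (11/4 + w)/(-3 + w) + w = w + (11/4 + w)/(-3 + w))
o(-13)*(36/452 + 281) = ((11/4 + (-13)² - 2*(-13))/(-3 - 13))*(36/452 + 281) = ((11/4 + 169 + 26)/(-16))*(36*(1/452) + 281) = (-1/16*791/4)*(9/113 + 281) = -791/64*31762/113 = -111167/32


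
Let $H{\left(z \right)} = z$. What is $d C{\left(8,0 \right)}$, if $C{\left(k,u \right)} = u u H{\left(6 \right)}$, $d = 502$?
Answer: $0$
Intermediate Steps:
$C{\left(k,u \right)} = 6 u^{2}$ ($C{\left(k,u \right)} = u u 6 = u^{2} \cdot 6 = 6 u^{2}$)
$d C{\left(8,0 \right)} = 502 \cdot 6 \cdot 0^{2} = 502 \cdot 6 \cdot 0 = 502 \cdot 0 = 0$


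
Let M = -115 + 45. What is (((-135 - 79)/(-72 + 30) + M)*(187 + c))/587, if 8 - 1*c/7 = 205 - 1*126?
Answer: 422530/12327 ≈ 34.277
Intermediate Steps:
M = -70
c = -497 (c = 56 - 7*(205 - 1*126) = 56 - 7*(205 - 126) = 56 - 7*79 = 56 - 553 = -497)
(((-135 - 79)/(-72 + 30) + M)*(187 + c))/587 = (((-135 - 79)/(-72 + 30) - 70)*(187 - 497))/587 = ((-214/(-42) - 70)*(-310))*(1/587) = ((-214*(-1/42) - 70)*(-310))*(1/587) = ((107/21 - 70)*(-310))*(1/587) = -1363/21*(-310)*(1/587) = (422530/21)*(1/587) = 422530/12327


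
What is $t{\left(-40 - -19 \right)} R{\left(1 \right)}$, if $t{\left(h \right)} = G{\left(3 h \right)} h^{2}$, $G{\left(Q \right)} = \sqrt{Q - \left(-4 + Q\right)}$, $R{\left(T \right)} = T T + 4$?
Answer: $4410$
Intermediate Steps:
$R{\left(T \right)} = 4 + T^{2}$ ($R{\left(T \right)} = T^{2} + 4 = 4 + T^{2}$)
$G{\left(Q \right)} = 2$ ($G{\left(Q \right)} = \sqrt{4} = 2$)
$t{\left(h \right)} = 2 h^{2}$
$t{\left(-40 - -19 \right)} R{\left(1 \right)} = 2 \left(-40 - -19\right)^{2} \left(4 + 1^{2}\right) = 2 \left(-40 + 19\right)^{2} \left(4 + 1\right) = 2 \left(-21\right)^{2} \cdot 5 = 2 \cdot 441 \cdot 5 = 882 \cdot 5 = 4410$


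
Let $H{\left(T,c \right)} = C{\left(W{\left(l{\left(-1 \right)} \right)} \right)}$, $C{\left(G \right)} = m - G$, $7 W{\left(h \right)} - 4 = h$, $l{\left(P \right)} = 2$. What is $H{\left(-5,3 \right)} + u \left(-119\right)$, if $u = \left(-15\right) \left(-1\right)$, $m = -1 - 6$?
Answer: $- \frac{12550}{7} \approx -1792.9$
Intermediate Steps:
$m = -7$ ($m = -1 - 6 = -7$)
$W{\left(h \right)} = \frac{4}{7} + \frac{h}{7}$
$C{\left(G \right)} = -7 - G$
$H{\left(T,c \right)} = - \frac{55}{7}$ ($H{\left(T,c \right)} = -7 - \left(\frac{4}{7} + \frac{1}{7} \cdot 2\right) = -7 - \left(\frac{4}{7} + \frac{2}{7}\right) = -7 - \frac{6}{7} = - \frac{55}{7}$)
$u = 15$
$H{\left(-5,3 \right)} + u \left(-119\right) = - \frac{55}{7} + 15 \left(-119\right) = - \frac{55}{7} - 1785 = - \frac{12550}{7}$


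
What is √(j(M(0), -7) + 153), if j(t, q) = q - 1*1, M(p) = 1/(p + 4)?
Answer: √145 ≈ 12.042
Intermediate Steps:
M(p) = 1/(4 + p)
j(t, q) = -1 + q (j(t, q) = q - 1 = -1 + q)
√(j(M(0), -7) + 153) = √((-1 - 7) + 153) = √(-8 + 153) = √145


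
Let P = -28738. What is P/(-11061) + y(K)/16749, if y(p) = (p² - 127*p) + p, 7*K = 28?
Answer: 17627222/6861507 ≈ 2.5690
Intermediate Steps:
K = 4 (K = (⅐)*28 = 4)
y(p) = p² - 126*p
P/(-11061) + y(K)/16749 = -28738/(-11061) + (4*(-126 + 4))/16749 = -28738*(-1/11061) + (4*(-122))*(1/16749) = 28738/11061 - 488*1/16749 = 28738/11061 - 488/16749 = 17627222/6861507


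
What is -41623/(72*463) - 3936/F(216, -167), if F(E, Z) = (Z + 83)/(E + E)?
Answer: 4723286495/233352 ≈ 20241.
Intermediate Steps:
F(E, Z) = (83 + Z)/(2*E) (F(E, Z) = (83 + Z)/((2*E)) = (83 + Z)*(1/(2*E)) = (83 + Z)/(2*E))
-41623/(72*463) - 3936/F(216, -167) = -41623/(72*463) - 3936*432/(83 - 167) = -41623/33336 - 3936/((½)*(1/216)*(-84)) = -41623*1/33336 - 3936/(-7/36) = -41623/33336 - 3936*(-36/7) = -41623/33336 + 141696/7 = 4723286495/233352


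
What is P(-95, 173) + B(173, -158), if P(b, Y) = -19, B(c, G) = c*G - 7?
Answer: -27360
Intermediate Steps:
B(c, G) = -7 + G*c (B(c, G) = G*c - 7 = -7 + G*c)
P(-95, 173) + B(173, -158) = -19 + (-7 - 158*173) = -19 + (-7 - 27334) = -19 - 27341 = -27360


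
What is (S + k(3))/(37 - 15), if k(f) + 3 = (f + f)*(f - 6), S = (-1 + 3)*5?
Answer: -½ ≈ -0.50000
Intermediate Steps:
S = 10 (S = 2*5 = 10)
k(f) = -3 + 2*f*(-6 + f) (k(f) = -3 + (f + f)*(f - 6) = -3 + (2*f)*(-6 + f) = -3 + 2*f*(-6 + f))
(S + k(3))/(37 - 15) = (10 + (-3 - 12*3 + 2*3²))/(37 - 15) = (10 + (-3 - 36 + 2*9))/22 = (10 + (-3 - 36 + 18))*(1/22) = (10 - 21)*(1/22) = -11*1/22 = -½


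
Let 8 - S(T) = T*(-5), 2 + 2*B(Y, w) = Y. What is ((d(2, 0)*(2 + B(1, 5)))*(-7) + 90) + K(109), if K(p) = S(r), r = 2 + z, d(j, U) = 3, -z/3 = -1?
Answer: 183/2 ≈ 91.500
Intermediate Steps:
z = 3 (z = -3*(-1) = 3)
B(Y, w) = -1 + Y/2
r = 5 (r = 2 + 3 = 5)
S(T) = 8 + 5*T (S(T) = 8 - T*(-5) = 8 - (-5)*T = 8 + 5*T)
K(p) = 33 (K(p) = 8 + 5*5 = 8 + 25 = 33)
((d(2, 0)*(2 + B(1, 5)))*(-7) + 90) + K(109) = ((3*(2 + (-1 + (½)*1)))*(-7) + 90) + 33 = ((3*(2 + (-1 + ½)))*(-7) + 90) + 33 = ((3*(2 - ½))*(-7) + 90) + 33 = ((3*(3/2))*(-7) + 90) + 33 = ((9/2)*(-7) + 90) + 33 = (-63/2 + 90) + 33 = 117/2 + 33 = 183/2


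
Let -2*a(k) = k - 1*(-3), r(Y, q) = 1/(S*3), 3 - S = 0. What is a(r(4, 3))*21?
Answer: -98/3 ≈ -32.667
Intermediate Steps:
S = 3 (S = 3 - 1*0 = 3 + 0 = 3)
r(Y, q) = 1/9 (r(Y, q) = 1/(3*3) = 1/9)
a(k) = -3/2 - k/2 (a(k) = -(k - 1*(-3))/2 = -(k + 3)/2 = -(3 + k)/2 = -3/2 - k/2)
a(r(4, 3))*21 = (-3/2 - 1/2*1/9)*21 = (-3/2 - 1/18)*21 = -14/9*21 = -98/3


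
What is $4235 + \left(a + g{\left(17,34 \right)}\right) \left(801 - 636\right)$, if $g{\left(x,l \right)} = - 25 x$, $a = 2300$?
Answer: $313610$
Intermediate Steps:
$4235 + \left(a + g{\left(17,34 \right)}\right) \left(801 - 636\right) = 4235 + \left(2300 - 425\right) \left(801 - 636\right) = 4235 + \left(2300 - 425\right) 165 = 4235 + 1875 \cdot 165 = 4235 + 309375 = 313610$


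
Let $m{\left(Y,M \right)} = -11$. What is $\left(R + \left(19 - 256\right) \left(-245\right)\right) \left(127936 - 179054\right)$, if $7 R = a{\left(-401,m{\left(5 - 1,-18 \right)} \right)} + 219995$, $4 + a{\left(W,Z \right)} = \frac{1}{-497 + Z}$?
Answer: $- \frac{1161965328279}{254} \approx -4.5747 \cdot 10^{9}$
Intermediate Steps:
$a{\left(W,Z \right)} = -4 + \frac{1}{-497 + Z}$
$R = \frac{15965061}{508}$ ($R = \frac{\frac{1989 - -44}{-497 - 11} + 219995}{7} = \frac{\frac{1989 + 44}{-508} + 219995}{7} = \frac{\left(- \frac{1}{508}\right) 2033 + 219995}{7} = \frac{- \frac{2033}{508} + 219995}{7} = \frac{1}{7} \cdot \frac{111755427}{508} = \frac{15965061}{508} \approx 31427.0$)
$\left(R + \left(19 - 256\right) \left(-245\right)\right) \left(127936 - 179054\right) = \left(\frac{15965061}{508} + \left(19 - 256\right) \left(-245\right)\right) \left(127936 - 179054\right) = \left(\frac{15965061}{508} - -58065\right) \left(127936 - 179054\right) = \left(\frac{15965061}{508} + 58065\right) \left(127936 - 179054\right) = \frac{45462081}{508} \left(-51118\right) = - \frac{1161965328279}{254}$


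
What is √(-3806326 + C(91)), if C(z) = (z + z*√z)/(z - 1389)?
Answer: √(-6412913388222 - 118118*√91)/1298 ≈ 1951.0*I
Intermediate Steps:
C(z) = (z + z^(3/2))/(-1389 + z)
√(-3806326 + C(91)) = √(-3806326 + (91 + 91^(3/2))/(-1389 + 91)) = √(-3806326 + (91 + 91*√91)/(-1298)) = √(-3806326 - (91 + 91*√91)/1298) = √(-3806326 + (-91/1298 - 91*√91/1298)) = √(-4940611239/1298 - 91*√91/1298)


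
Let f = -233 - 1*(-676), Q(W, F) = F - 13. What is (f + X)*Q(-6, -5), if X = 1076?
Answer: -27342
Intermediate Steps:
Q(W, F) = -13 + F
f = 443 (f = -233 + 676 = 443)
(f + X)*Q(-6, -5) = (443 + 1076)*(-13 - 5) = 1519*(-18) = -27342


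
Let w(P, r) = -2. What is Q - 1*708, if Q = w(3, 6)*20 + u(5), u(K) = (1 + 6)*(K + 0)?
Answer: -713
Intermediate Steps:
u(K) = 7*K
Q = -5 (Q = -2*20 + 7*5 = -40 + 35 = -5)
Q - 1*708 = -5 - 1*708 = -5 - 708 = -713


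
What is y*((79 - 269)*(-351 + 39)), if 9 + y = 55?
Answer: 2726880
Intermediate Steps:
y = 46 (y = -9 + 55 = 46)
y*((79 - 269)*(-351 + 39)) = 46*((79 - 269)*(-351 + 39)) = 46*(-190*(-312)) = 46*59280 = 2726880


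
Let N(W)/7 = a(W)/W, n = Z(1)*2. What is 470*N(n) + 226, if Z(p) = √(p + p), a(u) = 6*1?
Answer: 226 + 4935*√2 ≈ 7205.1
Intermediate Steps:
a(u) = 6
Z(p) = √2*√p (Z(p) = √(2*p) = √2*√p)
n = 2*√2 (n = (√2*√1)*2 = (√2*1)*2 = √2*2 = 2*√2 ≈ 2.8284)
N(W) = 42/W (N(W) = 7*(6/W) = 42/W)
470*N(n) + 226 = 470*(42/((2*√2))) + 226 = 470*(42*(√2/4)) + 226 = 470*(21*√2/2) + 226 = 4935*√2 + 226 = 226 + 4935*√2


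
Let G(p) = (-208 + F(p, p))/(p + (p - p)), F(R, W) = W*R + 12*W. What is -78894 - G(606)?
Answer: -24092032/303 ≈ -79512.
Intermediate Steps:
F(R, W) = 12*W + R*W (F(R, W) = R*W + 12*W = 12*W + R*W)
G(p) = (-208 + p*(12 + p))/p (G(p) = (-208 + p*(12 + p))/(p + (p - p)) = (-208 + p*(12 + p))/(p + 0) = (-208 + p*(12 + p))/p)
-78894 - G(606) = -78894 - (12 + 606 - 208/606) = -78894 - (12 + 606 - 208*1/606) = -78894 - (12 + 606 - 104/303) = -78894 - 1*187150/303 = -78894 - 187150/303 = -24092032/303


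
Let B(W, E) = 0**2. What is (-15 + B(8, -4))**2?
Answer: 225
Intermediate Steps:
B(W, E) = 0
(-15 + B(8, -4))**2 = (-15 + 0)**2 = (-15)**2 = 225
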